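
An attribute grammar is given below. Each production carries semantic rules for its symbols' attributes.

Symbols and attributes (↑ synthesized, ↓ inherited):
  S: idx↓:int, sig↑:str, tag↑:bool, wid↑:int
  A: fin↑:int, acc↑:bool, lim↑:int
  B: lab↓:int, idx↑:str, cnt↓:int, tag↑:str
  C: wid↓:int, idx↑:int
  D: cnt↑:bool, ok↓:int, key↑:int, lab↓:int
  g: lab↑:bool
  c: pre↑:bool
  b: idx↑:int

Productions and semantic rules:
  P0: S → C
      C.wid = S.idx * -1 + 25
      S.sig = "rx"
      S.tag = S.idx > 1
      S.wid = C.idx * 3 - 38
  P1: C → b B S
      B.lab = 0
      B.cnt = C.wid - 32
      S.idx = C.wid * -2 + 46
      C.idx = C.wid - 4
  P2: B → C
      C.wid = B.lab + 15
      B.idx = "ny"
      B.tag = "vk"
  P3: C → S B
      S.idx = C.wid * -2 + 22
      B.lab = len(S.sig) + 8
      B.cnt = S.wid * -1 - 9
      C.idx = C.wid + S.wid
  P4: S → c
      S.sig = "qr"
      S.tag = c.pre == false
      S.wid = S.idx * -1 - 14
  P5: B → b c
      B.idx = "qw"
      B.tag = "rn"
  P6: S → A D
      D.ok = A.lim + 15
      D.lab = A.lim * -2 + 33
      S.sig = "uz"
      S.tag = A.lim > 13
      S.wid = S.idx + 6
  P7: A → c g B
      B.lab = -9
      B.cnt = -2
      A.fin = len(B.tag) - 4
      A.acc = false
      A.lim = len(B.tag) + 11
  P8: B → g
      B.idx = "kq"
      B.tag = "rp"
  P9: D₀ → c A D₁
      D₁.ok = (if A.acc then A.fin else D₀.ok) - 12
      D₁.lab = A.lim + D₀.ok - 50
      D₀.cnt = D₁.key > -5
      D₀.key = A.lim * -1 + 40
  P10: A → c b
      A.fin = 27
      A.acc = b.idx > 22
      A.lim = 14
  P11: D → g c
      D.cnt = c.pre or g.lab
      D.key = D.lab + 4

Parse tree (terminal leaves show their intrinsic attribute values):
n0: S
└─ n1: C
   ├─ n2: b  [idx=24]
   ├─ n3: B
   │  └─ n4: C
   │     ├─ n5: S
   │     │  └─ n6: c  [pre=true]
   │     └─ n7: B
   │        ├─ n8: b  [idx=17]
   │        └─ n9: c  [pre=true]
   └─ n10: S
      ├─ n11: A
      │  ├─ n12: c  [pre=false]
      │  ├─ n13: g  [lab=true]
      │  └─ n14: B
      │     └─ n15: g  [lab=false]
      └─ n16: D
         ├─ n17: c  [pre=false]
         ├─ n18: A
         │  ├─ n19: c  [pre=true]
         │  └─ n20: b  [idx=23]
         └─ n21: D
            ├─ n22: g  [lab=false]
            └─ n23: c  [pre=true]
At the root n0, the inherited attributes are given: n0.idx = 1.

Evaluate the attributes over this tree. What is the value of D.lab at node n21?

1. n0.idx = 1  [given at root]
2. n1.wid = 24  [S.idx * -1 + 25]
3. n2.idx = 24  [terminal]
4. n3.lab = 0  [0]
5. n3.cnt = -8  [C.wid - 32]
6. n4.wid = 15  [B.lab + 15]
7. n5.idx = -8  [C.wid * -2 + 22]
8. n6.pre = true  [terminal]
9. n5.sig = "qr"  ["qr"]
10. n5.tag = false  [c.pre == false]
11. n5.wid = -6  [S.idx * -1 - 14]
12. n7.lab = 10  [len(S.sig) + 8]
13. n7.cnt = -3  [S.wid * -1 - 9]
14. n8.idx = 17  [terminal]
15. n9.pre = true  [terminal]
16. n7.idx = "qw"  ["qw"]
17. n7.tag = "rn"  ["rn"]
18. n4.idx = 9  [C.wid + S.wid]
19. n3.idx = "ny"  ["ny"]
20. n3.tag = "vk"  ["vk"]
21. n10.idx = -2  [C.wid * -2 + 46]
22. n12.pre = false  [terminal]
23. n13.lab = true  [terminal]
24. n14.lab = -9  [-9]
25. n14.cnt = -2  [-2]
26. n15.lab = false  [terminal]
27. n14.idx = "kq"  ["kq"]
28. n14.tag = "rp"  ["rp"]
29. n11.fin = -2  [len(B.tag) - 4]
30. n11.acc = false  [false]
31. n11.lim = 13  [len(B.tag) + 11]
32. n16.ok = 28  [A.lim + 15]
33. n16.lab = 7  [A.lim * -2 + 33]
34. n17.pre = false  [terminal]
35. n19.pre = true  [terminal]
36. n20.idx = 23  [terminal]
37. n18.fin = 27  [27]
38. n18.acc = true  [b.idx > 22]
39. n18.lim = 14  [14]
40. n21.ok = 15  [(if A.acc then A.fin else D₀.ok) - 12]
41. n21.lab = -8  [A.lim + D₀.ok - 50]
42. n22.lab = false  [terminal]
43. n23.pre = true  [terminal]
44. n21.cnt = true  [c.pre or g.lab]
45. n21.key = -4  [D.lab + 4]
46. n16.cnt = true  [D₁.key > -5]
47. n16.key = 26  [A.lim * -1 + 40]
48. n10.sig = "uz"  ["uz"]
49. n10.tag = false  [A.lim > 13]
50. n10.wid = 4  [S.idx + 6]
51. n1.idx = 20  [C.wid - 4]
52. n0.sig = "rx"  ["rx"]
53. n0.tag = false  [S.idx > 1]
54. n0.wid = 22  [C.idx * 3 - 38]

-8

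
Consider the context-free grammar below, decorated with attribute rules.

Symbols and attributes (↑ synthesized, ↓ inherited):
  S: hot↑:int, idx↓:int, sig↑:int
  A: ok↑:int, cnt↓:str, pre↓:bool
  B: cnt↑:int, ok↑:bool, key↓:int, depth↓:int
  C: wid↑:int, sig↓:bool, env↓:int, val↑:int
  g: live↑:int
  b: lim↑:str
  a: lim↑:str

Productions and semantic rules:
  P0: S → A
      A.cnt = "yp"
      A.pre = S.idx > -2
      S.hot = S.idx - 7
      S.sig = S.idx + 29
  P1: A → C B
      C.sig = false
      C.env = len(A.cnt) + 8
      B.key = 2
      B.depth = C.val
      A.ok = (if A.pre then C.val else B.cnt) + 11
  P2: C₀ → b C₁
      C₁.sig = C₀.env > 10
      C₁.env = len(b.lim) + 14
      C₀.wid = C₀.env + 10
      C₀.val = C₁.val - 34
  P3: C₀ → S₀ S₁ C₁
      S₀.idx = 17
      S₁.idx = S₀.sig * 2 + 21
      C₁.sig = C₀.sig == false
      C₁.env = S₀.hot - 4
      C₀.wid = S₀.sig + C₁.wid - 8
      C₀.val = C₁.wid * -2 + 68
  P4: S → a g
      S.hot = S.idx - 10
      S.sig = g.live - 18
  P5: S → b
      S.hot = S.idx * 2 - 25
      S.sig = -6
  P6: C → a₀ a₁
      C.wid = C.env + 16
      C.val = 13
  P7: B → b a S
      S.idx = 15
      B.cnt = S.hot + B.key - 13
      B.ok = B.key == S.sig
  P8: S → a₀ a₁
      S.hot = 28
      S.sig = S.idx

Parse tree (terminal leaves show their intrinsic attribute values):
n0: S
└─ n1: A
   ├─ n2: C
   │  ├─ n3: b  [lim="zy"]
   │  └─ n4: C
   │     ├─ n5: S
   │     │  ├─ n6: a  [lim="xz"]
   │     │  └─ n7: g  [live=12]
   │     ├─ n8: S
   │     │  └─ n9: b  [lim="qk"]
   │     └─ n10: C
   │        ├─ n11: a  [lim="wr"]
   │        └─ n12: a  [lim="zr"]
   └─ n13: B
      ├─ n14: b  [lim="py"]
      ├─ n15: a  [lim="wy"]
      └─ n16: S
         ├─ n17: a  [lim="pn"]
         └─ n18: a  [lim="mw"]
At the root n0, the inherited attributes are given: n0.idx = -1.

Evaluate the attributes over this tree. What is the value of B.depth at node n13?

-4

1. n0.idx = -1  [given at root]
2. n1.cnt = "yp"  ["yp"]
3. n1.pre = true  [S.idx > -2]
4. n2.sig = false  [false]
5. n2.env = 10  [len(A.cnt) + 8]
6. n3.lim = "zy"  [terminal]
7. n4.sig = false  [C₀.env > 10]
8. n4.env = 16  [len(b.lim) + 14]
9. n5.idx = 17  [17]
10. n6.lim = "xz"  [terminal]
11. n7.live = 12  [terminal]
12. n5.hot = 7  [S.idx - 10]
13. n5.sig = -6  [g.live - 18]
14. n8.idx = 9  [S₀.sig * 2 + 21]
15. n9.lim = "qk"  [terminal]
16. n8.hot = -7  [S.idx * 2 - 25]
17. n8.sig = -6  [-6]
18. n10.sig = true  [C₀.sig == false]
19. n10.env = 3  [S₀.hot - 4]
20. n11.lim = "wr"  [terminal]
21. n12.lim = "zr"  [terminal]
22. n10.wid = 19  [C.env + 16]
23. n10.val = 13  [13]
24. n4.wid = 5  [S₀.sig + C₁.wid - 8]
25. n4.val = 30  [C₁.wid * -2 + 68]
26. n2.wid = 20  [C₀.env + 10]
27. n2.val = -4  [C₁.val - 34]
28. n13.key = 2  [2]
29. n13.depth = -4  [C.val]
30. n14.lim = "py"  [terminal]
31. n15.lim = "wy"  [terminal]
32. n16.idx = 15  [15]
33. n17.lim = "pn"  [terminal]
34. n18.lim = "mw"  [terminal]
35. n16.hot = 28  [28]
36. n16.sig = 15  [S.idx]
37. n13.cnt = 17  [S.hot + B.key - 13]
38. n13.ok = false  [B.key == S.sig]
39. n1.ok = 7  [(if A.pre then C.val else B.cnt) + 11]
40. n0.hot = -8  [S.idx - 7]
41. n0.sig = 28  [S.idx + 29]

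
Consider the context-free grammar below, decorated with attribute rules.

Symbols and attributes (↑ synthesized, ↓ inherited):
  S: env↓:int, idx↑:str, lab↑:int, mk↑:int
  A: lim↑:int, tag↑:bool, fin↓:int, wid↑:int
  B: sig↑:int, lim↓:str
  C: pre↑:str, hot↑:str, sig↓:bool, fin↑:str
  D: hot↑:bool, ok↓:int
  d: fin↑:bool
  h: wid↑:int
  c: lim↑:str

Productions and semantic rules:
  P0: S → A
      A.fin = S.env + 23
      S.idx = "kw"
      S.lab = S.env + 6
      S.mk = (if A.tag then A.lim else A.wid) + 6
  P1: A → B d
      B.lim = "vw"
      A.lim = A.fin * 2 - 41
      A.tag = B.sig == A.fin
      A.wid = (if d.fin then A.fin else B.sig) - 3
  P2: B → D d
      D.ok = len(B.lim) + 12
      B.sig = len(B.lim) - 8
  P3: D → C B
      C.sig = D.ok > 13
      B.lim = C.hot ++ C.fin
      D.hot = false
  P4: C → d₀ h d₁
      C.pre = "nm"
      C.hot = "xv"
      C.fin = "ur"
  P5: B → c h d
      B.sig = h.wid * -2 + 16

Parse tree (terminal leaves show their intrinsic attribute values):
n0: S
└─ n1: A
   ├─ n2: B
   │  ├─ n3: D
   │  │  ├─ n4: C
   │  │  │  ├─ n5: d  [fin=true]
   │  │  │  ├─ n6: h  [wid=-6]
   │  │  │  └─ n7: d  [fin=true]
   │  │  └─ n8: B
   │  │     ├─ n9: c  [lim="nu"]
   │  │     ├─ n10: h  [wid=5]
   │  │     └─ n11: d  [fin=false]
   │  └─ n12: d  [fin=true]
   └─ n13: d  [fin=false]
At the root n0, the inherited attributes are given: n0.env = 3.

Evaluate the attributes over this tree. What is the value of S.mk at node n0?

-3

1. n0.env = 3  [given at root]
2. n1.fin = 26  [S.env + 23]
3. n2.lim = "vw"  ["vw"]
4. n3.ok = 14  [len(B.lim) + 12]
5. n4.sig = true  [D.ok > 13]
6. n5.fin = true  [terminal]
7. n6.wid = -6  [terminal]
8. n7.fin = true  [terminal]
9. n4.pre = "nm"  ["nm"]
10. n4.hot = "xv"  ["xv"]
11. n4.fin = "ur"  ["ur"]
12. n8.lim = "xvur"  [C.hot ++ C.fin]
13. n9.lim = "nu"  [terminal]
14. n10.wid = 5  [terminal]
15. n11.fin = false  [terminal]
16. n8.sig = 6  [h.wid * -2 + 16]
17. n3.hot = false  [false]
18. n12.fin = true  [terminal]
19. n2.sig = -6  [len(B.lim) - 8]
20. n13.fin = false  [terminal]
21. n1.lim = 11  [A.fin * 2 - 41]
22. n1.tag = false  [B.sig == A.fin]
23. n1.wid = -9  [(if d.fin then A.fin else B.sig) - 3]
24. n0.idx = "kw"  ["kw"]
25. n0.lab = 9  [S.env + 6]
26. n0.mk = -3  [(if A.tag then A.lim else A.wid) + 6]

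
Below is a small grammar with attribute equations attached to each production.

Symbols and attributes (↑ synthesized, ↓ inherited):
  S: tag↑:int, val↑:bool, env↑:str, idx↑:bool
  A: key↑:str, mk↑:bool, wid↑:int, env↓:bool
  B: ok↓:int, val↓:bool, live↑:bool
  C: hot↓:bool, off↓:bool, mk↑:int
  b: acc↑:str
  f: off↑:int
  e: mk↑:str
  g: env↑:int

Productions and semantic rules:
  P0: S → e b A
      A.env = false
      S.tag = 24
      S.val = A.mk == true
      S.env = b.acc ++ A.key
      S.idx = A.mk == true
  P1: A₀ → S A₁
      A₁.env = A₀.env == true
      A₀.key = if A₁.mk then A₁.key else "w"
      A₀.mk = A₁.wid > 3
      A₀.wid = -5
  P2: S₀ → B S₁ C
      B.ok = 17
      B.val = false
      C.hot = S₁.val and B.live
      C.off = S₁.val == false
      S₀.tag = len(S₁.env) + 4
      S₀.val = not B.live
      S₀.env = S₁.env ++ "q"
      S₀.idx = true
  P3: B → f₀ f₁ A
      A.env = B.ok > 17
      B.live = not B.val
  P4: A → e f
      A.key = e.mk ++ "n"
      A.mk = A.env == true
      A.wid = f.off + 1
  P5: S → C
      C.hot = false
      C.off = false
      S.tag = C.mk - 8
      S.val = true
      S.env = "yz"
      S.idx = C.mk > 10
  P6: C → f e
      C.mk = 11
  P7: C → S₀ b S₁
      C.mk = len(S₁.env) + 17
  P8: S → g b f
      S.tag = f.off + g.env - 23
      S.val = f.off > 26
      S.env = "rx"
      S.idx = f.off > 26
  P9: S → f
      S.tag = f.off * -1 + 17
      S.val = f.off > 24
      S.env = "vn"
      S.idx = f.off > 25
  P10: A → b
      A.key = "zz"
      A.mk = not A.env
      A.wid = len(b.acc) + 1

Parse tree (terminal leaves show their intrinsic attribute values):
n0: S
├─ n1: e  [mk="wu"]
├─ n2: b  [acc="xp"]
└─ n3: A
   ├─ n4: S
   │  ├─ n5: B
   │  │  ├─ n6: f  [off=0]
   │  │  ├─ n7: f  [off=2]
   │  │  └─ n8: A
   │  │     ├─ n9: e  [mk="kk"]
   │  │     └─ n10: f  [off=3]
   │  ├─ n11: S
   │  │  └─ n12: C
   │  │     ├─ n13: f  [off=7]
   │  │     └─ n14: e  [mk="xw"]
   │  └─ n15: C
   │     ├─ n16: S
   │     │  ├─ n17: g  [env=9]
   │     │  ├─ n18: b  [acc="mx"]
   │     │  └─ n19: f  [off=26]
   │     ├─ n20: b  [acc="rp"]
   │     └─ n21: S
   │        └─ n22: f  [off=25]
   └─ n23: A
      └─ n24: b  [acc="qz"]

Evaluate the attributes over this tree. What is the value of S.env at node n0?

"xpzz"

1. n1.mk = "wu"  [terminal]
2. n2.acc = "xp"  [terminal]
3. n3.env = false  [false]
4. n5.ok = 17  [17]
5. n5.val = false  [false]
6. n6.off = 0  [terminal]
7. n7.off = 2  [terminal]
8. n8.env = false  [B.ok > 17]
9. n9.mk = "kk"  [terminal]
10. n10.off = 3  [terminal]
11. n8.key = "kkn"  [e.mk ++ "n"]
12. n8.mk = false  [A.env == true]
13. n8.wid = 4  [f.off + 1]
14. n5.live = true  [not B.val]
15. n12.hot = false  [false]
16. n12.off = false  [false]
17. n13.off = 7  [terminal]
18. n14.mk = "xw"  [terminal]
19. n12.mk = 11  [11]
20. n11.tag = 3  [C.mk - 8]
21. n11.val = true  [true]
22. n11.env = "yz"  ["yz"]
23. n11.idx = true  [C.mk > 10]
24. n15.hot = true  [S₁.val and B.live]
25. n15.off = false  [S₁.val == false]
26. n17.env = 9  [terminal]
27. n18.acc = "mx"  [terminal]
28. n19.off = 26  [terminal]
29. n16.tag = 12  [f.off + g.env - 23]
30. n16.val = false  [f.off > 26]
31. n16.env = "rx"  ["rx"]
32. n16.idx = false  [f.off > 26]
33. n20.acc = "rp"  [terminal]
34. n22.off = 25  [terminal]
35. n21.tag = -8  [f.off * -1 + 17]
36. n21.val = true  [f.off > 24]
37. n21.env = "vn"  ["vn"]
38. n21.idx = false  [f.off > 25]
39. n15.mk = 19  [len(S₁.env) + 17]
40. n4.tag = 6  [len(S₁.env) + 4]
41. n4.val = false  [not B.live]
42. n4.env = "yzq"  [S₁.env ++ "q"]
43. n4.idx = true  [true]
44. n23.env = false  [A₀.env == true]
45. n24.acc = "qz"  [terminal]
46. n23.key = "zz"  ["zz"]
47. n23.mk = true  [not A.env]
48. n23.wid = 3  [len(b.acc) + 1]
49. n3.key = "zz"  [if A₁.mk then A₁.key else "w"]
50. n3.mk = false  [A₁.wid > 3]
51. n3.wid = -5  [-5]
52. n0.tag = 24  [24]
53. n0.val = false  [A.mk == true]
54. n0.env = "xpzz"  [b.acc ++ A.key]
55. n0.idx = false  [A.mk == true]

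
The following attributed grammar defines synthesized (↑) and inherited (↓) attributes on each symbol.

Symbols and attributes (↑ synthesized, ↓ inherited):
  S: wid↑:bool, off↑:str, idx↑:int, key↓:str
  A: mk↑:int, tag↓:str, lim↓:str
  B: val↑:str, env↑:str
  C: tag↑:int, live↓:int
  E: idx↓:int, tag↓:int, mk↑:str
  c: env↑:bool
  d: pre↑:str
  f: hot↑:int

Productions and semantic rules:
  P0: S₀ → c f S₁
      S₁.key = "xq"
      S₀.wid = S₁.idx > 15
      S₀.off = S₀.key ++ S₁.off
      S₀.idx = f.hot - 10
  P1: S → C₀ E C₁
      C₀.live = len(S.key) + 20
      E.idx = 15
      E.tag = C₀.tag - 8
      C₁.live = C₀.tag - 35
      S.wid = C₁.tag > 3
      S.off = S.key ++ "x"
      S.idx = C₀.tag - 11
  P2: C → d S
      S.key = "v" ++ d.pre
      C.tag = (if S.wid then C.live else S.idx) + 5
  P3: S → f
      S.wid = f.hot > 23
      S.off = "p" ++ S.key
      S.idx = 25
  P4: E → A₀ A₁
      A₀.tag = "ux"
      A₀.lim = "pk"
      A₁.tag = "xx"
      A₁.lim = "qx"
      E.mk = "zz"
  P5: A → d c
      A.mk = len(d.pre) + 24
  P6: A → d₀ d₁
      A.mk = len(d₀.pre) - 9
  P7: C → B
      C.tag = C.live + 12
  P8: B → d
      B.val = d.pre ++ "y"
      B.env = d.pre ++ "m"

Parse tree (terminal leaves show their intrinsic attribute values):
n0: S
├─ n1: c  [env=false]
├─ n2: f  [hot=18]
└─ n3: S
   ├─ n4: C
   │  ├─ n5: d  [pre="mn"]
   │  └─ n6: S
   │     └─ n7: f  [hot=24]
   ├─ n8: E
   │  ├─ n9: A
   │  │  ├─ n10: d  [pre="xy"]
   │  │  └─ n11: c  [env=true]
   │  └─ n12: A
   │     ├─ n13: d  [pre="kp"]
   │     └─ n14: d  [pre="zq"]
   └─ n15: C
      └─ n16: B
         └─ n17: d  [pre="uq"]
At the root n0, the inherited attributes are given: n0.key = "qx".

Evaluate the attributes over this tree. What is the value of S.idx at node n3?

1. n0.key = "qx"  [given at root]
2. n1.env = false  [terminal]
3. n2.hot = 18  [terminal]
4. n3.key = "xq"  ["xq"]
5. n4.live = 22  [len(S.key) + 20]
6. n5.pre = "mn"  [terminal]
7. n6.key = "vmn"  ["v" ++ d.pre]
8. n7.hot = 24  [terminal]
9. n6.wid = true  [f.hot > 23]
10. n6.off = "pvmn"  ["p" ++ S.key]
11. n6.idx = 25  [25]
12. n4.tag = 27  [(if S.wid then C.live else S.idx) + 5]
13. n8.idx = 15  [15]
14. n8.tag = 19  [C₀.tag - 8]
15. n9.tag = "ux"  ["ux"]
16. n9.lim = "pk"  ["pk"]
17. n10.pre = "xy"  [terminal]
18. n11.env = true  [terminal]
19. n9.mk = 26  [len(d.pre) + 24]
20. n12.tag = "xx"  ["xx"]
21. n12.lim = "qx"  ["qx"]
22. n13.pre = "kp"  [terminal]
23. n14.pre = "zq"  [terminal]
24. n12.mk = -7  [len(d₀.pre) - 9]
25. n8.mk = "zz"  ["zz"]
26. n15.live = -8  [C₀.tag - 35]
27. n17.pre = "uq"  [terminal]
28. n16.val = "uqy"  [d.pre ++ "y"]
29. n16.env = "uqm"  [d.pre ++ "m"]
30. n15.tag = 4  [C.live + 12]
31. n3.wid = true  [C₁.tag > 3]
32. n3.off = "xqx"  [S.key ++ "x"]
33. n3.idx = 16  [C₀.tag - 11]
34. n0.wid = true  [S₁.idx > 15]
35. n0.off = "qxxqx"  [S₀.key ++ S₁.off]
36. n0.idx = 8  [f.hot - 10]

16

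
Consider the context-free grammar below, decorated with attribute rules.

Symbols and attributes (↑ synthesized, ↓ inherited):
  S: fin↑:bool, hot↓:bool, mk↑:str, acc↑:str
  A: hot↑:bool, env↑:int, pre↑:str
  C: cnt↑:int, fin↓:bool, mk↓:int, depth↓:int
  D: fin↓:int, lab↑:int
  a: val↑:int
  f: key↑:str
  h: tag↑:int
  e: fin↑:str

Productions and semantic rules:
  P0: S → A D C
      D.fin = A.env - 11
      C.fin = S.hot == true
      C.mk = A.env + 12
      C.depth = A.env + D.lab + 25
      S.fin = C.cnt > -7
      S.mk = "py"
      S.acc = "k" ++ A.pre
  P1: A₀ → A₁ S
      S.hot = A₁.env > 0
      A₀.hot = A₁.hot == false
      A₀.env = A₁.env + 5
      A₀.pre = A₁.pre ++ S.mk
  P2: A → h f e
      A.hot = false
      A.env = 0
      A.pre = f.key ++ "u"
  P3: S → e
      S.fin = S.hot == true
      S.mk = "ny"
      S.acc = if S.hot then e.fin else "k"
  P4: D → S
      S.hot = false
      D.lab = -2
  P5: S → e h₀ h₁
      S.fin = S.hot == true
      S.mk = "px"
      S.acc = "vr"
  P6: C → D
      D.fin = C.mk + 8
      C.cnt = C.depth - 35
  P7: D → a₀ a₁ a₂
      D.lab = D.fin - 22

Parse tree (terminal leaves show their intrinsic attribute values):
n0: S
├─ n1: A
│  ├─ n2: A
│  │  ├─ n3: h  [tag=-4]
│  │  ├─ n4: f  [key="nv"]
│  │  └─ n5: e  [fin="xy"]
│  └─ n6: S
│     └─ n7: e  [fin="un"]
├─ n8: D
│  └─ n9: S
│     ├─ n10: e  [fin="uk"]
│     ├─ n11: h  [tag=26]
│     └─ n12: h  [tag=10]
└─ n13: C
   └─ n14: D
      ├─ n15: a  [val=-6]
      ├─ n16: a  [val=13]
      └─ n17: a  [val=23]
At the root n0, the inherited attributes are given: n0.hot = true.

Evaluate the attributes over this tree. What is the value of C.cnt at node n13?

1. n0.hot = true  [given at root]
2. n3.tag = -4  [terminal]
3. n4.key = "nv"  [terminal]
4. n5.fin = "xy"  [terminal]
5. n2.hot = false  [false]
6. n2.env = 0  [0]
7. n2.pre = "nvu"  [f.key ++ "u"]
8. n6.hot = false  [A₁.env > 0]
9. n7.fin = "un"  [terminal]
10. n6.fin = false  [S.hot == true]
11. n6.mk = "ny"  ["ny"]
12. n6.acc = "k"  [if S.hot then e.fin else "k"]
13. n1.hot = true  [A₁.hot == false]
14. n1.env = 5  [A₁.env + 5]
15. n1.pre = "nvuny"  [A₁.pre ++ S.mk]
16. n8.fin = -6  [A.env - 11]
17. n9.hot = false  [false]
18. n10.fin = "uk"  [terminal]
19. n11.tag = 26  [terminal]
20. n12.tag = 10  [terminal]
21. n9.fin = false  [S.hot == true]
22. n9.mk = "px"  ["px"]
23. n9.acc = "vr"  ["vr"]
24. n8.lab = -2  [-2]
25. n13.fin = true  [S.hot == true]
26. n13.mk = 17  [A.env + 12]
27. n13.depth = 28  [A.env + D.lab + 25]
28. n14.fin = 25  [C.mk + 8]
29. n15.val = -6  [terminal]
30. n16.val = 13  [terminal]
31. n17.val = 23  [terminal]
32. n14.lab = 3  [D.fin - 22]
33. n13.cnt = -7  [C.depth - 35]
34. n0.fin = false  [C.cnt > -7]
35. n0.mk = "py"  ["py"]
36. n0.acc = "knvuny"  ["k" ++ A.pre]

-7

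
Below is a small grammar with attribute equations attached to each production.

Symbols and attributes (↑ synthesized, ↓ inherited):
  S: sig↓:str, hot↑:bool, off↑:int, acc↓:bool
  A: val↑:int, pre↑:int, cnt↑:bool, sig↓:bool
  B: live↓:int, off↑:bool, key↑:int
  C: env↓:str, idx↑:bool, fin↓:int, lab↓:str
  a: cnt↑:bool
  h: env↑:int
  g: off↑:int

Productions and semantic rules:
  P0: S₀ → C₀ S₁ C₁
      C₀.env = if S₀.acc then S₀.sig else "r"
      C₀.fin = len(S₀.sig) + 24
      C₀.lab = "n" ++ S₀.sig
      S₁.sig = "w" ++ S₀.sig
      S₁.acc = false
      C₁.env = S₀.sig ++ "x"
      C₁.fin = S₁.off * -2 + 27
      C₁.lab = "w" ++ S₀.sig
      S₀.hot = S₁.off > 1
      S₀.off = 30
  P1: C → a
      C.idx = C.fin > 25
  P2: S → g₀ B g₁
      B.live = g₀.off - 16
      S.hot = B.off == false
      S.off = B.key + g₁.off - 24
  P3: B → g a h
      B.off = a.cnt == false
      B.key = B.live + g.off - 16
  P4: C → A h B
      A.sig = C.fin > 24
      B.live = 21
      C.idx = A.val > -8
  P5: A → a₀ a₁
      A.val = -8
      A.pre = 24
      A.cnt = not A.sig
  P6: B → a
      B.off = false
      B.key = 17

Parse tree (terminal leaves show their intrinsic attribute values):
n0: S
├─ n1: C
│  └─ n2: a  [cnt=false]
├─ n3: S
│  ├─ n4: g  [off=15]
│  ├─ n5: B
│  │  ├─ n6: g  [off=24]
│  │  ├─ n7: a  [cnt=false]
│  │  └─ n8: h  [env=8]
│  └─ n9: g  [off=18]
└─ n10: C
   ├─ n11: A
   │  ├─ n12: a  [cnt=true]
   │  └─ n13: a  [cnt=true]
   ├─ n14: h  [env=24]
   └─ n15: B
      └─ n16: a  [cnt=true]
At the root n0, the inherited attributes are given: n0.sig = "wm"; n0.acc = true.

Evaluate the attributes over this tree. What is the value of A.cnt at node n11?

1. n0.sig = "wm"  [given at root]
2. n0.acc = true  [given at root]
3. n1.env = "wm"  [if S₀.acc then S₀.sig else "r"]
4. n1.fin = 26  [len(S₀.sig) + 24]
5. n1.lab = "nwm"  ["n" ++ S₀.sig]
6. n2.cnt = false  [terminal]
7. n1.idx = true  [C.fin > 25]
8. n3.sig = "wwm"  ["w" ++ S₀.sig]
9. n3.acc = false  [false]
10. n4.off = 15  [terminal]
11. n5.live = -1  [g₀.off - 16]
12. n6.off = 24  [terminal]
13. n7.cnt = false  [terminal]
14. n8.env = 8  [terminal]
15. n5.off = true  [a.cnt == false]
16. n5.key = 7  [B.live + g.off - 16]
17. n9.off = 18  [terminal]
18. n3.hot = false  [B.off == false]
19. n3.off = 1  [B.key + g₁.off - 24]
20. n10.env = "wmx"  [S₀.sig ++ "x"]
21. n10.fin = 25  [S₁.off * -2 + 27]
22. n10.lab = "wwm"  ["w" ++ S₀.sig]
23. n11.sig = true  [C.fin > 24]
24. n12.cnt = true  [terminal]
25. n13.cnt = true  [terminal]
26. n11.val = -8  [-8]
27. n11.pre = 24  [24]
28. n11.cnt = false  [not A.sig]
29. n14.env = 24  [terminal]
30. n15.live = 21  [21]
31. n16.cnt = true  [terminal]
32. n15.off = false  [false]
33. n15.key = 17  [17]
34. n10.idx = false  [A.val > -8]
35. n0.hot = false  [S₁.off > 1]
36. n0.off = 30  [30]

false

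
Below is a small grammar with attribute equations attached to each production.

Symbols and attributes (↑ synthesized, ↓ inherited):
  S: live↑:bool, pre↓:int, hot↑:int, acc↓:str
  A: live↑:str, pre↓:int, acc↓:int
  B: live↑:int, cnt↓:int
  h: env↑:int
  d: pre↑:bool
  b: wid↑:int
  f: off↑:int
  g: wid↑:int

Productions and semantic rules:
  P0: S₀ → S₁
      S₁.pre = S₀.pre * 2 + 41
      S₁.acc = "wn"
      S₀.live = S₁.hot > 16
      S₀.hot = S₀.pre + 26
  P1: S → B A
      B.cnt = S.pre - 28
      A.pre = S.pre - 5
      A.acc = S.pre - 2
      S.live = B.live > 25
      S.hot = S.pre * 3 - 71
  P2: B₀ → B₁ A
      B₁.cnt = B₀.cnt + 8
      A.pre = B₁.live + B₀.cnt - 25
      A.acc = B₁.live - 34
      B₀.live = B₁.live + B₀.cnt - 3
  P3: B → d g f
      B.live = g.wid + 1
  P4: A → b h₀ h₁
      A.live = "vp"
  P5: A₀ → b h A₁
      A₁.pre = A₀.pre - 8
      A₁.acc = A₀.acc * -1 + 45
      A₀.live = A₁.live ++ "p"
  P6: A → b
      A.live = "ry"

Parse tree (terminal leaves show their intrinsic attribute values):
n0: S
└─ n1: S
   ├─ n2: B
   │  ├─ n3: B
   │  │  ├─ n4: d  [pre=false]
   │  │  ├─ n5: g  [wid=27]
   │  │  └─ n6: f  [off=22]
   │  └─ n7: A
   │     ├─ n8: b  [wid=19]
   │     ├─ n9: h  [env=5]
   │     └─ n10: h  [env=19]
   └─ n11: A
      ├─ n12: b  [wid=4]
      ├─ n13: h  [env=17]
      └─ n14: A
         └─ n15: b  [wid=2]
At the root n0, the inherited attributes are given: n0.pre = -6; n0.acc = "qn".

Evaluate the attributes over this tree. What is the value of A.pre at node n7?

4

1. n0.pre = -6  [given at root]
2. n0.acc = "qn"  [given at root]
3. n1.pre = 29  [S₀.pre * 2 + 41]
4. n1.acc = "wn"  ["wn"]
5. n2.cnt = 1  [S.pre - 28]
6. n3.cnt = 9  [B₀.cnt + 8]
7. n4.pre = false  [terminal]
8. n5.wid = 27  [terminal]
9. n6.off = 22  [terminal]
10. n3.live = 28  [g.wid + 1]
11. n7.pre = 4  [B₁.live + B₀.cnt - 25]
12. n7.acc = -6  [B₁.live - 34]
13. n8.wid = 19  [terminal]
14. n9.env = 5  [terminal]
15. n10.env = 19  [terminal]
16. n7.live = "vp"  ["vp"]
17. n2.live = 26  [B₁.live + B₀.cnt - 3]
18. n11.pre = 24  [S.pre - 5]
19. n11.acc = 27  [S.pre - 2]
20. n12.wid = 4  [terminal]
21. n13.env = 17  [terminal]
22. n14.pre = 16  [A₀.pre - 8]
23. n14.acc = 18  [A₀.acc * -1 + 45]
24. n15.wid = 2  [terminal]
25. n14.live = "ry"  ["ry"]
26. n11.live = "ryp"  [A₁.live ++ "p"]
27. n1.live = true  [B.live > 25]
28. n1.hot = 16  [S.pre * 3 - 71]
29. n0.live = false  [S₁.hot > 16]
30. n0.hot = 20  [S₀.pre + 26]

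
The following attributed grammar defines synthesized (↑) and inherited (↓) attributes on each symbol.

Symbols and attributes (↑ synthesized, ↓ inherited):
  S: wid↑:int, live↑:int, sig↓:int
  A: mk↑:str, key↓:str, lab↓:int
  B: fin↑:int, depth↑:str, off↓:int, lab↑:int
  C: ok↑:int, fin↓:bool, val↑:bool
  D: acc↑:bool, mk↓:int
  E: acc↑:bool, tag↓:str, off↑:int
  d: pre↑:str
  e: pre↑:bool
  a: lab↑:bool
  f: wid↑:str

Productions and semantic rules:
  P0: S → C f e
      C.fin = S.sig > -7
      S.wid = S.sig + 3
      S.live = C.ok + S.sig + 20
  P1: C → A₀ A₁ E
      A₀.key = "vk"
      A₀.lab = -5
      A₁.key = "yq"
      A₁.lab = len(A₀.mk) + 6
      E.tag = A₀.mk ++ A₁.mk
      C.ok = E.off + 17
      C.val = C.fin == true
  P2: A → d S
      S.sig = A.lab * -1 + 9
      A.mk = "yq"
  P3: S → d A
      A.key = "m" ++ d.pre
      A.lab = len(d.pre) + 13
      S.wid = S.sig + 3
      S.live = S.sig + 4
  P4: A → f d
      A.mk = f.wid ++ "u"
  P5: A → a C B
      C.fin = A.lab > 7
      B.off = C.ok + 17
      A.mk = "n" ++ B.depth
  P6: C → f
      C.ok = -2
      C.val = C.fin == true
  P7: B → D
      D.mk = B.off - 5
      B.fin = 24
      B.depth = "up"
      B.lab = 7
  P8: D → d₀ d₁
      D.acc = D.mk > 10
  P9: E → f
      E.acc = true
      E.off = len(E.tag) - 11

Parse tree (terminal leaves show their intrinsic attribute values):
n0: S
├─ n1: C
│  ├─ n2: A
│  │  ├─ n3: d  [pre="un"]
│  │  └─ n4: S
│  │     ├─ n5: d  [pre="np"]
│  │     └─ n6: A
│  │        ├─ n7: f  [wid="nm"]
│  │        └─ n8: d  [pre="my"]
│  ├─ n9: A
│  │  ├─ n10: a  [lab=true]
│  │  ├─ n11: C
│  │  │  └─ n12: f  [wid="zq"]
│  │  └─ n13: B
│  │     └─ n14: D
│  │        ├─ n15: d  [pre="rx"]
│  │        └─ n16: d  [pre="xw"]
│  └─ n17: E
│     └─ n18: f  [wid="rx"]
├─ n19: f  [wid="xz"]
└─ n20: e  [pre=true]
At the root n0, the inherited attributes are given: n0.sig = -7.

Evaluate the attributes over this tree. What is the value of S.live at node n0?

1. n0.sig = -7  [given at root]
2. n1.fin = false  [S.sig > -7]
3. n2.key = "vk"  ["vk"]
4. n2.lab = -5  [-5]
5. n3.pre = "un"  [terminal]
6. n4.sig = 14  [A.lab * -1 + 9]
7. n5.pre = "np"  [terminal]
8. n6.key = "mnp"  ["m" ++ d.pre]
9. n6.lab = 15  [len(d.pre) + 13]
10. n7.wid = "nm"  [terminal]
11. n8.pre = "my"  [terminal]
12. n6.mk = "nmu"  [f.wid ++ "u"]
13. n4.wid = 17  [S.sig + 3]
14. n4.live = 18  [S.sig + 4]
15. n2.mk = "yq"  ["yq"]
16. n9.key = "yq"  ["yq"]
17. n9.lab = 8  [len(A₀.mk) + 6]
18. n10.lab = true  [terminal]
19. n11.fin = true  [A.lab > 7]
20. n12.wid = "zq"  [terminal]
21. n11.ok = -2  [-2]
22. n11.val = true  [C.fin == true]
23. n13.off = 15  [C.ok + 17]
24. n14.mk = 10  [B.off - 5]
25. n15.pre = "rx"  [terminal]
26. n16.pre = "xw"  [terminal]
27. n14.acc = false  [D.mk > 10]
28. n13.fin = 24  [24]
29. n13.depth = "up"  ["up"]
30. n13.lab = 7  [7]
31. n9.mk = "nup"  ["n" ++ B.depth]
32. n17.tag = "yqnup"  [A₀.mk ++ A₁.mk]
33. n18.wid = "rx"  [terminal]
34. n17.acc = true  [true]
35. n17.off = -6  [len(E.tag) - 11]
36. n1.ok = 11  [E.off + 17]
37. n1.val = false  [C.fin == true]
38. n19.wid = "xz"  [terminal]
39. n20.pre = true  [terminal]
40. n0.wid = -4  [S.sig + 3]
41. n0.live = 24  [C.ok + S.sig + 20]

24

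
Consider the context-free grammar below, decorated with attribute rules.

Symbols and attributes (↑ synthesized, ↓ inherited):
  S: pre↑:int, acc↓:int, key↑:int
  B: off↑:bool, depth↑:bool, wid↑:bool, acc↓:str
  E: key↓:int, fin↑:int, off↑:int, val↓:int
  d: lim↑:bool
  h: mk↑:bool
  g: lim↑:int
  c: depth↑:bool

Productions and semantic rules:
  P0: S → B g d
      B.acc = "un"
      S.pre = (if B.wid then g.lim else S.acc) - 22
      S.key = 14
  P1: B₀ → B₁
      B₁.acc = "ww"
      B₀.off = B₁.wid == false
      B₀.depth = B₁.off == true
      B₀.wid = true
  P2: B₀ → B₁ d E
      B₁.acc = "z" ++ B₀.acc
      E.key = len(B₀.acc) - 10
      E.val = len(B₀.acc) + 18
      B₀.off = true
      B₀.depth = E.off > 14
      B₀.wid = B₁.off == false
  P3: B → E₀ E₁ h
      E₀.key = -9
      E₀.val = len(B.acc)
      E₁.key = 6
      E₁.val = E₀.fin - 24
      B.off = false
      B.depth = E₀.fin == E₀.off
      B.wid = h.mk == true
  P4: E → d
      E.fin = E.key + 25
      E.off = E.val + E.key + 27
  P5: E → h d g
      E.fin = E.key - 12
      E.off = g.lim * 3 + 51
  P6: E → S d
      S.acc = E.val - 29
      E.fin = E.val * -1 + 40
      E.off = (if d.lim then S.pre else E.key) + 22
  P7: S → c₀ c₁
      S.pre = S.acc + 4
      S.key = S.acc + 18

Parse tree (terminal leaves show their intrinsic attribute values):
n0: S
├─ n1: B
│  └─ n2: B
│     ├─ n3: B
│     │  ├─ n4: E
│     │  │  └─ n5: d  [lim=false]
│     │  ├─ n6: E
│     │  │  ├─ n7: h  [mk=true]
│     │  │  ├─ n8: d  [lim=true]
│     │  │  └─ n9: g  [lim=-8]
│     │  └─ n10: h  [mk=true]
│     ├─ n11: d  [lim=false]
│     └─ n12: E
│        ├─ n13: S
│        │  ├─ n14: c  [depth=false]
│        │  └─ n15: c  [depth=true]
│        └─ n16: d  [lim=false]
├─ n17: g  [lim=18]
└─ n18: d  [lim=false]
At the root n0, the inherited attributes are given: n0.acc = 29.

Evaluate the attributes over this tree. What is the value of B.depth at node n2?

false

1. n0.acc = 29  [given at root]
2. n1.acc = "un"  ["un"]
3. n2.acc = "ww"  ["ww"]
4. n3.acc = "zww"  ["z" ++ B₀.acc]
5. n4.key = -9  [-9]
6. n4.val = 3  [len(B.acc)]
7. n5.lim = false  [terminal]
8. n4.fin = 16  [E.key + 25]
9. n4.off = 21  [E.val + E.key + 27]
10. n6.key = 6  [6]
11. n6.val = -8  [E₀.fin - 24]
12. n7.mk = true  [terminal]
13. n8.lim = true  [terminal]
14. n9.lim = -8  [terminal]
15. n6.fin = -6  [E.key - 12]
16. n6.off = 27  [g.lim * 3 + 51]
17. n10.mk = true  [terminal]
18. n3.off = false  [false]
19. n3.depth = false  [E₀.fin == E₀.off]
20. n3.wid = true  [h.mk == true]
21. n11.lim = false  [terminal]
22. n12.key = -8  [len(B₀.acc) - 10]
23. n12.val = 20  [len(B₀.acc) + 18]
24. n13.acc = -9  [E.val - 29]
25. n14.depth = false  [terminal]
26. n15.depth = true  [terminal]
27. n13.pre = -5  [S.acc + 4]
28. n13.key = 9  [S.acc + 18]
29. n16.lim = false  [terminal]
30. n12.fin = 20  [E.val * -1 + 40]
31. n12.off = 14  [(if d.lim then S.pre else E.key) + 22]
32. n2.off = true  [true]
33. n2.depth = false  [E.off > 14]
34. n2.wid = true  [B₁.off == false]
35. n1.off = false  [B₁.wid == false]
36. n1.depth = true  [B₁.off == true]
37. n1.wid = true  [true]
38. n17.lim = 18  [terminal]
39. n18.lim = false  [terminal]
40. n0.pre = -4  [(if B.wid then g.lim else S.acc) - 22]
41. n0.key = 14  [14]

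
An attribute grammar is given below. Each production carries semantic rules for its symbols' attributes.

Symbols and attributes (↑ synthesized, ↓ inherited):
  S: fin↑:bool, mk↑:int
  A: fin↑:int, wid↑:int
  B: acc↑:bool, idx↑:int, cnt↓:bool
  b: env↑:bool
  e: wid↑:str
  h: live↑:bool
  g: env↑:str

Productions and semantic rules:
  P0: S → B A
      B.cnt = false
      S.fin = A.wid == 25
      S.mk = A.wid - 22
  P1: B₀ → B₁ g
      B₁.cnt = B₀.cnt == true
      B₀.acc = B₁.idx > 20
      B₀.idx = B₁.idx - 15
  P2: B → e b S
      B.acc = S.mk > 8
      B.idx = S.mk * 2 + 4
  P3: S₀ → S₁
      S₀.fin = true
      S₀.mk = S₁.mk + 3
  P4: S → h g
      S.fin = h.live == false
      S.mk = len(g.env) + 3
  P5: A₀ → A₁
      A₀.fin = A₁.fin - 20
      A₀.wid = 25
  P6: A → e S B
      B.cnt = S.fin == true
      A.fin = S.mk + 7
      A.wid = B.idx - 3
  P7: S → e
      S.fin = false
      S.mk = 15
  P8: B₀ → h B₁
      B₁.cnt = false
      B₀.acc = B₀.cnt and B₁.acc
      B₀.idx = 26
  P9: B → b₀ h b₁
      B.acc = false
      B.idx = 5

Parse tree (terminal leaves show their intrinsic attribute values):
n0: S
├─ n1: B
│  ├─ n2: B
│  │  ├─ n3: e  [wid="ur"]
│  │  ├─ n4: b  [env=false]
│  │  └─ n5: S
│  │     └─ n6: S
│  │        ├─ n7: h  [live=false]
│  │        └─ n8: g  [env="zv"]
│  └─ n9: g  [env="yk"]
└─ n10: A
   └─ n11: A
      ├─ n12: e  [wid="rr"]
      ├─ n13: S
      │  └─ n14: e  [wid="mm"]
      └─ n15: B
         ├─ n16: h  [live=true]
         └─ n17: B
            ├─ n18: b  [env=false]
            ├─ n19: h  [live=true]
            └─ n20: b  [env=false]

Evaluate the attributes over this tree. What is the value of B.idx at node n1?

5

1. n1.cnt = false  [false]
2. n2.cnt = false  [B₀.cnt == true]
3. n3.wid = "ur"  [terminal]
4. n4.env = false  [terminal]
5. n7.live = false  [terminal]
6. n8.env = "zv"  [terminal]
7. n6.fin = true  [h.live == false]
8. n6.mk = 5  [len(g.env) + 3]
9. n5.fin = true  [true]
10. n5.mk = 8  [S₁.mk + 3]
11. n2.acc = false  [S.mk > 8]
12. n2.idx = 20  [S.mk * 2 + 4]
13. n9.env = "yk"  [terminal]
14. n1.acc = false  [B₁.idx > 20]
15. n1.idx = 5  [B₁.idx - 15]
16. n12.wid = "rr"  [terminal]
17. n14.wid = "mm"  [terminal]
18. n13.fin = false  [false]
19. n13.mk = 15  [15]
20. n15.cnt = false  [S.fin == true]
21. n16.live = true  [terminal]
22. n17.cnt = false  [false]
23. n18.env = false  [terminal]
24. n19.live = true  [terminal]
25. n20.env = false  [terminal]
26. n17.acc = false  [false]
27. n17.idx = 5  [5]
28. n15.acc = false  [B₀.cnt and B₁.acc]
29. n15.idx = 26  [26]
30. n11.fin = 22  [S.mk + 7]
31. n11.wid = 23  [B.idx - 3]
32. n10.fin = 2  [A₁.fin - 20]
33. n10.wid = 25  [25]
34. n0.fin = true  [A.wid == 25]
35. n0.mk = 3  [A.wid - 22]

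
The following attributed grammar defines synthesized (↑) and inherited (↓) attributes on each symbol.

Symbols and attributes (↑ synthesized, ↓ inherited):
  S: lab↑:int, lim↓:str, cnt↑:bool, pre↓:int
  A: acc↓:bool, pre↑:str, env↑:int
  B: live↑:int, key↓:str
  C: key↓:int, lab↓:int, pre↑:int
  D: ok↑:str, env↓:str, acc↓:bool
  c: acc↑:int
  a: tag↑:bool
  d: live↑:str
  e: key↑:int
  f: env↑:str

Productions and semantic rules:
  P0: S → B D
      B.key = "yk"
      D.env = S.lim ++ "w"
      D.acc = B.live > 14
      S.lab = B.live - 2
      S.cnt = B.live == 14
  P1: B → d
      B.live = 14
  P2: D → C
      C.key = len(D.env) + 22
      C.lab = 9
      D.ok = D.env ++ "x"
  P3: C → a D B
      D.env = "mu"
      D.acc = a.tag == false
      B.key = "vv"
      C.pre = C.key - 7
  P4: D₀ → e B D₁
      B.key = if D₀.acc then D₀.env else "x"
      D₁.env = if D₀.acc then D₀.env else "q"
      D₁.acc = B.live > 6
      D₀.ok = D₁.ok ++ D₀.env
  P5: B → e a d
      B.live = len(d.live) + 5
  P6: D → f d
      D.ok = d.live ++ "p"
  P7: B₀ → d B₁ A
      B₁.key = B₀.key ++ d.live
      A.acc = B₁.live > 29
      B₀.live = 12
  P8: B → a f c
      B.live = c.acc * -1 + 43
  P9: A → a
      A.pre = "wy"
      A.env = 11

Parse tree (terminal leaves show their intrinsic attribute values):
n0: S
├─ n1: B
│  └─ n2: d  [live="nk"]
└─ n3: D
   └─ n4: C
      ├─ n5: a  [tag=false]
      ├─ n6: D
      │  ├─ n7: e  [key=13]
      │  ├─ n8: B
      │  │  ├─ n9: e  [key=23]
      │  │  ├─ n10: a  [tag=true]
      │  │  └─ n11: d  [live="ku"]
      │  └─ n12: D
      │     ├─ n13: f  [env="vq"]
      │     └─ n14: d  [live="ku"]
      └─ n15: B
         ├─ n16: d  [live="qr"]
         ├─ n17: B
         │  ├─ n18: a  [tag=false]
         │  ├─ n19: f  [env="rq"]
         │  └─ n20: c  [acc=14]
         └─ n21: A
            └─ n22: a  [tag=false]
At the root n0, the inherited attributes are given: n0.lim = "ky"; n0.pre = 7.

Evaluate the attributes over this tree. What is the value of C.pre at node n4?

18

1. n0.lim = "ky"  [given at root]
2. n0.pre = 7  [given at root]
3. n1.key = "yk"  ["yk"]
4. n2.live = "nk"  [terminal]
5. n1.live = 14  [14]
6. n3.env = "kyw"  [S.lim ++ "w"]
7. n3.acc = false  [B.live > 14]
8. n4.key = 25  [len(D.env) + 22]
9. n4.lab = 9  [9]
10. n5.tag = false  [terminal]
11. n6.env = "mu"  ["mu"]
12. n6.acc = true  [a.tag == false]
13. n7.key = 13  [terminal]
14. n8.key = "mu"  [if D₀.acc then D₀.env else "x"]
15. n9.key = 23  [terminal]
16. n10.tag = true  [terminal]
17. n11.live = "ku"  [terminal]
18. n8.live = 7  [len(d.live) + 5]
19. n12.env = "mu"  [if D₀.acc then D₀.env else "q"]
20. n12.acc = true  [B.live > 6]
21. n13.env = "vq"  [terminal]
22. n14.live = "ku"  [terminal]
23. n12.ok = "kup"  [d.live ++ "p"]
24. n6.ok = "kupmu"  [D₁.ok ++ D₀.env]
25. n15.key = "vv"  ["vv"]
26. n16.live = "qr"  [terminal]
27. n17.key = "vvqr"  [B₀.key ++ d.live]
28. n18.tag = false  [terminal]
29. n19.env = "rq"  [terminal]
30. n20.acc = 14  [terminal]
31. n17.live = 29  [c.acc * -1 + 43]
32. n21.acc = false  [B₁.live > 29]
33. n22.tag = false  [terminal]
34. n21.pre = "wy"  ["wy"]
35. n21.env = 11  [11]
36. n15.live = 12  [12]
37. n4.pre = 18  [C.key - 7]
38. n3.ok = "kywx"  [D.env ++ "x"]
39. n0.lab = 12  [B.live - 2]
40. n0.cnt = true  [B.live == 14]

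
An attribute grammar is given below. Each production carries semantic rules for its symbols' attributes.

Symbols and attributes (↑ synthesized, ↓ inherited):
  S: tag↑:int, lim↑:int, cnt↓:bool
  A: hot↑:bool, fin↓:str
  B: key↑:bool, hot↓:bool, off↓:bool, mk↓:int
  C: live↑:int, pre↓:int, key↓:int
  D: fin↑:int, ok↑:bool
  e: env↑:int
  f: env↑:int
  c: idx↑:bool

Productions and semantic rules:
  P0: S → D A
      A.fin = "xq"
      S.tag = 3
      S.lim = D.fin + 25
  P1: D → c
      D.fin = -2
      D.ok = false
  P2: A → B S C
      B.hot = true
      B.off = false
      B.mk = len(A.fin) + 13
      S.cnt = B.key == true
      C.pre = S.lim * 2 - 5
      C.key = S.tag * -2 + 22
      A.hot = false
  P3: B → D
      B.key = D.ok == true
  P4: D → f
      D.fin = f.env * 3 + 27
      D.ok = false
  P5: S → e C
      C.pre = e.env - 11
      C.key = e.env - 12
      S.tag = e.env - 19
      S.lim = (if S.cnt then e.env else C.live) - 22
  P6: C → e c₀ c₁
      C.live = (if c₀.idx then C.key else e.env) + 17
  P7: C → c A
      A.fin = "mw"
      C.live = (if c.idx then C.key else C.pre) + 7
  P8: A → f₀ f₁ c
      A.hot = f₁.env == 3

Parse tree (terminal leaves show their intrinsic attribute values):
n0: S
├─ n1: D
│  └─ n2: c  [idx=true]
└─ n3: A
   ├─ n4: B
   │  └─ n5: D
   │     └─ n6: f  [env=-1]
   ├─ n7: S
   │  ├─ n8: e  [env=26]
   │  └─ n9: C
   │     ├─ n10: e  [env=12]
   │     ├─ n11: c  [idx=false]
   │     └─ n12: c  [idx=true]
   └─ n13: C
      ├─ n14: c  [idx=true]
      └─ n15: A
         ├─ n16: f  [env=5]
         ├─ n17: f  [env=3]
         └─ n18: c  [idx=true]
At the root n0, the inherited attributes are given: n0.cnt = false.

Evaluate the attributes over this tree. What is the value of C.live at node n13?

1. n0.cnt = false  [given at root]
2. n2.idx = true  [terminal]
3. n1.fin = -2  [-2]
4. n1.ok = false  [false]
5. n3.fin = "xq"  ["xq"]
6. n4.hot = true  [true]
7. n4.off = false  [false]
8. n4.mk = 15  [len(A.fin) + 13]
9. n6.env = -1  [terminal]
10. n5.fin = 24  [f.env * 3 + 27]
11. n5.ok = false  [false]
12. n4.key = false  [D.ok == true]
13. n7.cnt = false  [B.key == true]
14. n8.env = 26  [terminal]
15. n9.pre = 15  [e.env - 11]
16. n9.key = 14  [e.env - 12]
17. n10.env = 12  [terminal]
18. n11.idx = false  [terminal]
19. n12.idx = true  [terminal]
20. n9.live = 29  [(if c₀.idx then C.key else e.env) + 17]
21. n7.tag = 7  [e.env - 19]
22. n7.lim = 7  [(if S.cnt then e.env else C.live) - 22]
23. n13.pre = 9  [S.lim * 2 - 5]
24. n13.key = 8  [S.tag * -2 + 22]
25. n14.idx = true  [terminal]
26. n15.fin = "mw"  ["mw"]
27. n16.env = 5  [terminal]
28. n17.env = 3  [terminal]
29. n18.idx = true  [terminal]
30. n15.hot = true  [f₁.env == 3]
31. n13.live = 15  [(if c.idx then C.key else C.pre) + 7]
32. n3.hot = false  [false]
33. n0.tag = 3  [3]
34. n0.lim = 23  [D.fin + 25]

15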